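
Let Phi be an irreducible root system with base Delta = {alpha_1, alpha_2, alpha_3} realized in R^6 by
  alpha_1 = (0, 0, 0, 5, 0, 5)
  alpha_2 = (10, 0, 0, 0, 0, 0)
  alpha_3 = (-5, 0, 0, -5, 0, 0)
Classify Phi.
Compute the Cartan integers a_ij = 2(alpha_i, alpha_j)/(alpha_j, alpha_j); the resulting 3x3 Cartan matrix is
[[2, 0, -1], [0, 2, -2], [-1, -1, 2]].
The roots have two lengths (squared-length ratio 2:1); the short ones are alpha_{1,3}. The associated Dynkin diagram is a chain of 3 nodes with a double edge at one end; the terminal node there is the unique long simple root (C_3), so the type is C_3 (the algebra sp(6)).

C_3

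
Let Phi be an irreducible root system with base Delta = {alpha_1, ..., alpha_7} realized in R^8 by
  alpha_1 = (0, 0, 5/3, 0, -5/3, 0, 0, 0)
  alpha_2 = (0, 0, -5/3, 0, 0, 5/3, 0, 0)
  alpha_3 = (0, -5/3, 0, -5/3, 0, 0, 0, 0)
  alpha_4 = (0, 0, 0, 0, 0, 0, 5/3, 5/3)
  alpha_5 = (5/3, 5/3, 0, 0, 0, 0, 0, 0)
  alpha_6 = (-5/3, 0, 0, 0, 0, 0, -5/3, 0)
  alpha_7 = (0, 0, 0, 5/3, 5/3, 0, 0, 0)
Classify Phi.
A7

Compute the Cartan integers a_ij = 2(alpha_i, alpha_j)/(alpha_j, alpha_j); the resulting 7x7 Cartan matrix is
[[2, -1, 0, 0, 0, 0, -1], [-1, 2, 0, 0, 0, 0, 0], [0, 0, 2, 0, -1, 0, -1], [0, 0, 0, 2, 0, -1, 0], [0, 0, -1, 0, 2, -1, 0], [0, 0, 0, -1, -1, 2, 0], [-1, 0, -1, 0, 0, 0, 2]].
All simple roots have the same length, so the diagram is simply laced. The associated Dynkin diagram is a chain of 7 nodes with single edges (A_7), so the type is A_7 (the algebra sl(8)).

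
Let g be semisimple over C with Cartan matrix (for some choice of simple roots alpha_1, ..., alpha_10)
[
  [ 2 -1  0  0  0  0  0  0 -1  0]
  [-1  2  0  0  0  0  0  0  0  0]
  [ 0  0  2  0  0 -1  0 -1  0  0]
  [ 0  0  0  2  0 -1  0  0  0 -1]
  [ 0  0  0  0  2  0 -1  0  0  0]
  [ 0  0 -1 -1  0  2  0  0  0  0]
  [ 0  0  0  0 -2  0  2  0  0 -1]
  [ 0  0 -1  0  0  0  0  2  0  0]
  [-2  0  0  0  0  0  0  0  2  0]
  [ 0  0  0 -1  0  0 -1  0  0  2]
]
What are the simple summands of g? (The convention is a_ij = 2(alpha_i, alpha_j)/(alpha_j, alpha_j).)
B7 + C3

The diagram associated to this matrix has two connected components: the simple roots {alpha_3, alpha_4, alpha_5, alpha_6, alpha_7, alpha_8, alpha_10} form a chain of 7 nodes with a double edge at one end; the terminal node there is the unique short simple root (B_7), and {alpha_1, alpha_2, alpha_9} form a chain of 3 nodes with a double edge at one end; the terminal node there is the unique long simple root (C_3). A semisimple Lie algebra decomposes uniquely as the direct sum of simple ideals, one per connected component of its Dynkin diagram, so g ≅ B_7 ⊕ C_3 (dimension 105 + 21 = 126).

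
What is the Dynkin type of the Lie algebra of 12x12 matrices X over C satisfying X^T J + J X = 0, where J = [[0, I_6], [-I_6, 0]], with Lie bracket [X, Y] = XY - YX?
C_6 (sp(12))

This is sp(12), which has dimension 12(12+1)/2 = 78 and rank 12/2 = 6. In the classification of classical Lie algebras, the symplectic algebra sp(2n) has type C_n; here n = 6, so the Dynkin diagram is a chain of 6 nodes with a double edge at one end; the terminal node there is the unique long simple root (C_6). Hence the type is C_6.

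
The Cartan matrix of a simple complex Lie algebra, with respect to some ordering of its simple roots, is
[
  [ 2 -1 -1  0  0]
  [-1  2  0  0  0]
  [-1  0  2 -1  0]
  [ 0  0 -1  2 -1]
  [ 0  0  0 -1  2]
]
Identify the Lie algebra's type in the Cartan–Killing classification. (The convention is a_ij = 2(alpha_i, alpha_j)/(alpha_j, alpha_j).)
A_5

The matrix has rank 5 with 2's on the diagonal. Reading the off-diagonal entries as Dynkin edges (a single edge where a_ij = a_ji = -1; a double or triple edge where a_ij * a_ji = 2 or 3), the diagram is a chain of 5 nodes with single edges (A_5). One simple-root ordering that puts it in standard form is (alpha_2, alpha_1, alpha_3, alpha_4, alpha_5). So the algebra is type A_5, i.e. sl(6).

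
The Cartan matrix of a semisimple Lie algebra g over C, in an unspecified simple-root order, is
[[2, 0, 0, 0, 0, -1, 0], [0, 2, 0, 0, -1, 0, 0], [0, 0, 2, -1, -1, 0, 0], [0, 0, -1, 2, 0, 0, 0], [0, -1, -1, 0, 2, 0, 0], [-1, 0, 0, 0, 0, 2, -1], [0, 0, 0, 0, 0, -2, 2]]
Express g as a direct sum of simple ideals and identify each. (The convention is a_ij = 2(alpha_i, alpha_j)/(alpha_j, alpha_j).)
The diagram associated to this matrix has two connected components: the simple roots {alpha_2, alpha_3, alpha_4, alpha_5} form a chain of 4 nodes with single edges (A_4), and {alpha_1, alpha_6, alpha_7} form a chain of 3 nodes with a double edge at one end; the terminal node there is the unique long simple root (C_3). A semisimple Lie algebra decomposes uniquely as the direct sum of simple ideals, one per connected component of its Dynkin diagram, so g ≅ A_4 ⊕ C_3 (dimension 24 + 21 = 45).

A_4 (sl(5)) ⊕ C_3 (sp(6))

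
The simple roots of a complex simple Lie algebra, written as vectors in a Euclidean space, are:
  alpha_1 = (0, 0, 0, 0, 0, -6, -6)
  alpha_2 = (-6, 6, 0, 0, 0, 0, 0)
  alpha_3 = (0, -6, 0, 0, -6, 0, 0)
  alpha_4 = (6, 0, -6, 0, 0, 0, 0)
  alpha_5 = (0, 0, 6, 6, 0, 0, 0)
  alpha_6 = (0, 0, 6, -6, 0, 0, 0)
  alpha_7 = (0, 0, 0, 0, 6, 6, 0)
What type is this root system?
Compute the Cartan integers a_ij = 2(alpha_i, alpha_j)/(alpha_j, alpha_j); the resulting 7x7 Cartan matrix is
[[2, 0, 0, 0, 0, 0, -1], [0, 2, -1, -1, 0, 0, 0], [0, -1, 2, 0, 0, 0, -1], [0, -1, 0, 2, -1, -1, 0], [0, 0, 0, -1, 2, 0, 0], [0, 0, 0, -1, 0, 2, 0], [-1, 0, -1, 0, 0, 0, 2]].
All simple roots have the same length, so the diagram is simply laced. The associated Dynkin diagram is a chain of 5 nodes with a fork of two nodes at one end (D_7), so the type is D_7 (the algebra so(14)).

type D_7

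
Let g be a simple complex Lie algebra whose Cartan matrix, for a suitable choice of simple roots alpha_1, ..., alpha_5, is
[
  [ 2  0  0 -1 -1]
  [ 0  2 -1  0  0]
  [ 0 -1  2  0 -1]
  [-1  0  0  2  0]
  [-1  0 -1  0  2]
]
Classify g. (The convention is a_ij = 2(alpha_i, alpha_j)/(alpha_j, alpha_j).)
The matrix has rank 5 with 2's on the diagonal. Reading the off-diagonal entries as Dynkin edges (a single edge where a_ij = a_ji = -1; a double or triple edge where a_ij * a_ji = 2 or 3), the diagram is a chain of 5 nodes with single edges (A_5). One simple-root ordering that puts it in standard form is (alpha_4, alpha_1, alpha_5, alpha_3, alpha_2). So the algebra is type A_5, i.e. sl(6).

A_5 (sl(6))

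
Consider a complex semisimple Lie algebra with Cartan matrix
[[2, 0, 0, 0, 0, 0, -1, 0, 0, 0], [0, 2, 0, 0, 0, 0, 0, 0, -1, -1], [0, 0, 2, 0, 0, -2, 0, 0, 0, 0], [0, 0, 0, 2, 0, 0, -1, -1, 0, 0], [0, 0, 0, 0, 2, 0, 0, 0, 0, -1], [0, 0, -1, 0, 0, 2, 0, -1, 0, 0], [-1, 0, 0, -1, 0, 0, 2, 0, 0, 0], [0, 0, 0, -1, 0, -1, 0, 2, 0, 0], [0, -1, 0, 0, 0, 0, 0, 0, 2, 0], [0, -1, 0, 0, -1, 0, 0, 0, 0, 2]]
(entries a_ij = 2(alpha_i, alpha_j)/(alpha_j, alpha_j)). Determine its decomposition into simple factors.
The diagram associated to this matrix has two connected components: the simple roots {alpha_2, alpha_5, alpha_9, alpha_10} form a chain of 4 nodes with single edges (A_4), and {alpha_1, alpha_3, alpha_4, alpha_6, alpha_7, alpha_8} form a chain of 6 nodes with a double edge at one end; the terminal node there is the unique long simple root (C_6). A semisimple Lie algebra decomposes uniquely as the direct sum of simple ideals, one per connected component of its Dynkin diagram, so g ≅ A_4 ⊕ C_6 (dimension 24 + 78 = 102).

A_4 (sl(5)) + C_6 (sp(12))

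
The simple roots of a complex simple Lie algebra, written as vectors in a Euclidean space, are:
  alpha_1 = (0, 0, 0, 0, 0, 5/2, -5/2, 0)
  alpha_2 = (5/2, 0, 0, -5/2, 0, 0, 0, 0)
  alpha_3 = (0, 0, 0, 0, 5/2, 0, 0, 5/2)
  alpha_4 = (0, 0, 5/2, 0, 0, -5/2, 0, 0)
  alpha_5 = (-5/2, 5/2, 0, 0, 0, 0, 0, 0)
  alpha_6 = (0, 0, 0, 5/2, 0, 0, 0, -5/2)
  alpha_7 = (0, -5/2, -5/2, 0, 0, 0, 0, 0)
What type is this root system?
A_7

Compute the Cartan integers a_ij = 2(alpha_i, alpha_j)/(alpha_j, alpha_j); the resulting 7x7 Cartan matrix is
[[2, 0, 0, -1, 0, 0, 0], [0, 2, 0, 0, -1, -1, 0], [0, 0, 2, 0, 0, -1, 0], [-1, 0, 0, 2, 0, 0, -1], [0, -1, 0, 0, 2, 0, -1], [0, -1, -1, 0, 0, 2, 0], [0, 0, 0, -1, -1, 0, 2]].
All simple roots have the same length, so the diagram is simply laced. The associated Dynkin diagram is a chain of 7 nodes with single edges (A_7), so the type is A_7 (the algebra sl(8)).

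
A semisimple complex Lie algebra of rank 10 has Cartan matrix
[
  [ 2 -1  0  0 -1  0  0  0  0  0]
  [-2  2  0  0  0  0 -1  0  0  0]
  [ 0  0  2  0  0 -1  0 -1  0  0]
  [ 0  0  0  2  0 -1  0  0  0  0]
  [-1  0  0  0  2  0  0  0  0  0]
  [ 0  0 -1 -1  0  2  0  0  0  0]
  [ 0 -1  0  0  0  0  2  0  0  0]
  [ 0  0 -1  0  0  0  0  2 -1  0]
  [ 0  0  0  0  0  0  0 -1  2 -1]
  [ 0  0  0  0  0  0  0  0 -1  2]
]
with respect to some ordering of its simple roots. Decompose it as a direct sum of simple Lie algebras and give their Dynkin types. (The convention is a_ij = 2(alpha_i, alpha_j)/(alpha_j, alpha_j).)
A6 ⊕ F4

The diagram associated to this matrix has two connected components: the simple roots {alpha_3, alpha_4, alpha_6, alpha_8, alpha_9, alpha_10} form a chain of 6 nodes with single edges (A_6), and {alpha_1, alpha_2, alpha_5, alpha_7} form a chain of 4 nodes with a double edge between the middle two (F_4). A semisimple Lie algebra decomposes uniquely as the direct sum of simple ideals, one per connected component of its Dynkin diagram, so g ≅ A_6 ⊕ F_4 (dimension 48 + 52 = 100).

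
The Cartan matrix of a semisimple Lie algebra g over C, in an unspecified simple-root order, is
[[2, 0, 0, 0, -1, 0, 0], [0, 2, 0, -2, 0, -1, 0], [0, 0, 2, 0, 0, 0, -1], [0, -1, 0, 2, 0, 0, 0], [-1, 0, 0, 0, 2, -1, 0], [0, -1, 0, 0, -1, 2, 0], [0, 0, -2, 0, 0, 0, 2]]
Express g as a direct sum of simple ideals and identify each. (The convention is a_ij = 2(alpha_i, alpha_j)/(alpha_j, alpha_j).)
type B_2 ⊕ type B_5

The diagram associated to this matrix has two connected components: the simple roots {alpha_3, alpha_7} form a chain of 2 nodes with a double edge at one end; the terminal node there is the unique short simple root (B_2), and {alpha_1, alpha_2, alpha_4, alpha_5, alpha_6} form a chain of 5 nodes with a double edge at one end; the terminal node there is the unique short simple root (B_5). A semisimple Lie algebra decomposes uniquely as the direct sum of simple ideals, one per connected component of its Dynkin diagram, so g ≅ B_2 ⊕ B_5 (dimension 10 + 55 = 65).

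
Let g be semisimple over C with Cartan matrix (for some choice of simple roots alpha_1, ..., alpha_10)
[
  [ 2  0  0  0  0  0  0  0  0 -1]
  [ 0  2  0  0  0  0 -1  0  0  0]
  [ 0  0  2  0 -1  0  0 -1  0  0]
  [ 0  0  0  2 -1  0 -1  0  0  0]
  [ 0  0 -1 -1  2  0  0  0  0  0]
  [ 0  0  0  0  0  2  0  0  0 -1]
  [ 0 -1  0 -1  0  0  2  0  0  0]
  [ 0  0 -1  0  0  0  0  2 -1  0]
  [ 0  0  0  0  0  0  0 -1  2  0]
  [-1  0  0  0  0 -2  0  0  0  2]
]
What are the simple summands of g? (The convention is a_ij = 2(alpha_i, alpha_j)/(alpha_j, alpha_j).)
The diagram associated to this matrix has two connected components: the simple roots {alpha_2, alpha_3, alpha_4, alpha_5, alpha_7, alpha_8, alpha_9} form a chain of 7 nodes with single edges (A_7), and {alpha_1, alpha_6, alpha_10} form a chain of 3 nodes with a double edge at one end; the terminal node there is the unique short simple root (B_3). A semisimple Lie algebra decomposes uniquely as the direct sum of simple ideals, one per connected component of its Dynkin diagram, so g ≅ A_7 ⊕ B_3 (dimension 63 + 21 = 84).

type A_7 + type B_3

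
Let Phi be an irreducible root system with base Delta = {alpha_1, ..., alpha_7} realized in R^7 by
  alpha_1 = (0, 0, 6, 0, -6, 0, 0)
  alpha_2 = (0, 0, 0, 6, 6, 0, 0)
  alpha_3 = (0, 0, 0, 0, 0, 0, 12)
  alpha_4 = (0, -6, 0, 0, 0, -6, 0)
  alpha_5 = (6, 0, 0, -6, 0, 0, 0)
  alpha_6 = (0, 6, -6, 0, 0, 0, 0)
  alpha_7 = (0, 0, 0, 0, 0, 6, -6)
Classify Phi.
C_7

Compute the Cartan integers a_ij = 2(alpha_i, alpha_j)/(alpha_j, alpha_j); the resulting 7x7 Cartan matrix is
[[2, -1, 0, 0, 0, -1, 0], [-1, 2, 0, 0, -1, 0, 0], [0, 0, 2, 0, 0, 0, -2], [0, 0, 0, 2, 0, -1, -1], [0, -1, 0, 0, 2, 0, 0], [-1, 0, 0, -1, 0, 2, 0], [0, 0, -1, -1, 0, 0, 2]].
The roots have two lengths (squared-length ratio 2:1); the short ones are alpha_{1,2,4,5,6,7}. The associated Dynkin diagram is a chain of 7 nodes with a double edge at one end; the terminal node there is the unique long simple root (C_7), so the type is C_7 (the algebra sp(14)).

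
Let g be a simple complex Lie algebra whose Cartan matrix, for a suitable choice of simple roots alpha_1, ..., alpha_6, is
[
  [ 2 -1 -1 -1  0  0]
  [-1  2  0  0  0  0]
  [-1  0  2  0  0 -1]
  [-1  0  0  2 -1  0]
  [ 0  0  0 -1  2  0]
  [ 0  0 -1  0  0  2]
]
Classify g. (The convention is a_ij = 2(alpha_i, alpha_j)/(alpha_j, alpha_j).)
The matrix has rank 6 with 2's on the diagonal. Reading the off-diagonal entries as Dynkin edges (a single edge where a_ij = a_ji = -1; a double or triple edge where a_ij * a_ji = 2 or 3), the diagram is a chain of 5 nodes with one extra node attached to the third node from one end (E_6). One simple-root ordering that puts it in standard form is (alpha_5, alpha_2, alpha_4, alpha_1, alpha_3, alpha_6). So the algebra is type E_6.

E6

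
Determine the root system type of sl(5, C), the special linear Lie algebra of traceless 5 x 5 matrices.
This is sl(5), which has dimension 5^2 - 1 = 24 and rank 5 - 1 = 4 (a Cartan subalgebra is the diagonal traceless matrices). In the classification of classical Lie algebras, the special linear algebra sl(n+1) has type A_n; here n = 4, so the Dynkin diagram is a chain of 4 nodes with single edges (A_4). Hence the type is A_4.

A_4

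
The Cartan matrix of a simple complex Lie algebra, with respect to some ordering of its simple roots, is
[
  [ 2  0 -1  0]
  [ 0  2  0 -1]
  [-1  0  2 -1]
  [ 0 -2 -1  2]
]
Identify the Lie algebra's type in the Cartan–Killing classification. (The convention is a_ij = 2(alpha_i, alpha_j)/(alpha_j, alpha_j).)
type B_4

The matrix has rank 4 with 2's on the diagonal. Reading the off-diagonal entries as Dynkin edges (a single edge where a_ij = a_ji = -1; a double or triple edge where a_ij * a_ji = 2 or 3), the diagram is a chain of 4 nodes with a double edge at one end; the terminal node there is the unique short simple root (B_4). One simple-root ordering that puts it in standard form is (alpha_1, alpha_3, alpha_4, alpha_2). So the algebra is type B_4, i.e. so(9).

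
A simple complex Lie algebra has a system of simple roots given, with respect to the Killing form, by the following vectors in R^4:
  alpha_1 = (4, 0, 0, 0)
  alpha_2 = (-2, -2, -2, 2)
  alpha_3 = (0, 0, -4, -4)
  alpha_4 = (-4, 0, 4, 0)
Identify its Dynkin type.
Compute the Cartan integers a_ij = 2(alpha_i, alpha_j)/(alpha_j, alpha_j); the resulting 4x4 Cartan matrix is
[[2, -1, 0, -1], [-1, 2, 0, 0], [0, 0, 2, -1], [-2, 0, -1, 2]].
The roots have two lengths (squared-length ratio 2:1); the short ones are alpha_{1,2}. The associated Dynkin diagram is a chain of 4 nodes with a double edge between the middle two (F_4), so the type is F_4.

F_4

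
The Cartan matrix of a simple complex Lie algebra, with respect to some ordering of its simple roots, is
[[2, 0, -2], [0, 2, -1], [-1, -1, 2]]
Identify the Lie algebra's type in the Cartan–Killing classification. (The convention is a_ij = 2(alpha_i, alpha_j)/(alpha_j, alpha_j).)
The matrix has rank 3 with 2's on the diagonal. Reading the off-diagonal entries as Dynkin edges (a single edge where a_ij = a_ji = -1; a double or triple edge where a_ij * a_ji = 2 or 3), the diagram is a chain of 3 nodes with a double edge at one end; the terminal node there is the unique long simple root (C_3). One simple-root ordering that puts it in standard form is (alpha_2, alpha_3, alpha_1). So the algebra is type C_3, i.e. sp(6).

C_3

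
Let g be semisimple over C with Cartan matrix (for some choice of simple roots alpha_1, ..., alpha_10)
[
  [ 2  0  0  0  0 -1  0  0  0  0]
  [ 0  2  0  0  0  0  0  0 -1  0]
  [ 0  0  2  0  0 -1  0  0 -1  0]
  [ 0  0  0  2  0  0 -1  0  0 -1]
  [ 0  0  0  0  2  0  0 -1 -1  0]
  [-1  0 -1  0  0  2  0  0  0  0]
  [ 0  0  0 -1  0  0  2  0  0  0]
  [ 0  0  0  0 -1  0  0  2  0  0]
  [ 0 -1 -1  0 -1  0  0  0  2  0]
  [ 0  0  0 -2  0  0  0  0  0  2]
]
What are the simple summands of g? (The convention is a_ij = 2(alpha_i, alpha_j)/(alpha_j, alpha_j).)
The diagram associated to this matrix has two connected components: the simple roots {alpha_4, alpha_7, alpha_10} form a chain of 3 nodes with a double edge at one end; the terminal node there is the unique long simple root (C_3), and {alpha_1, alpha_2, alpha_3, alpha_5, alpha_6, alpha_8, alpha_9} form a chain of 6 nodes with one extra node attached to the third node from one end (E_7). A semisimple Lie algebra decomposes uniquely as the direct sum of simple ideals, one per connected component of its Dynkin diagram, so g ≅ C_3 ⊕ E_7 (dimension 21 + 133 = 154).

C_3 (sp(6)) ⊕ E_7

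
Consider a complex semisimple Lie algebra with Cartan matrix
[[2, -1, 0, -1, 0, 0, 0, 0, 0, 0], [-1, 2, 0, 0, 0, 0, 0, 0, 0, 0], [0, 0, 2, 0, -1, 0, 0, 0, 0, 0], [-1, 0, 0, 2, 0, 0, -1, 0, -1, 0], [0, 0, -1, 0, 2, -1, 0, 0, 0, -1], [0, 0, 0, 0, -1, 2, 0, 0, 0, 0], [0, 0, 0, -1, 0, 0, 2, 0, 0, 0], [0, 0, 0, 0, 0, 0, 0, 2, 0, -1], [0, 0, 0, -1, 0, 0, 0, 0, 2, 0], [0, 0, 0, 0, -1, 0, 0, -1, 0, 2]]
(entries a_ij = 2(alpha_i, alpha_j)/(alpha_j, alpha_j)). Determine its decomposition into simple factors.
The diagram associated to this matrix has two connected components: the simple roots {alpha_3, alpha_5, alpha_6, alpha_8, alpha_10} form a chain of 3 nodes with a fork of two nodes at one end (D_5), and {alpha_1, alpha_2, alpha_4, alpha_7, alpha_9} form a chain of 3 nodes with a fork of two nodes at one end (D_5). A semisimple Lie algebra decomposes uniquely as the direct sum of simple ideals, one per connected component of its Dynkin diagram, so g ≅ D_5 ⊕ D_5 (dimension 45 + 45 = 90).

D5 ⊕ D5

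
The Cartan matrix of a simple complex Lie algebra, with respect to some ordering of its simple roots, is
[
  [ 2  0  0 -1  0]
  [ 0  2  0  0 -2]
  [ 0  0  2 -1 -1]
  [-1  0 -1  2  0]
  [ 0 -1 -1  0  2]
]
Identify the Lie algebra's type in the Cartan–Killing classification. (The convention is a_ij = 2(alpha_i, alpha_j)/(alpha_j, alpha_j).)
The matrix has rank 5 with 2's on the diagonal. Reading the off-diagonal entries as Dynkin edges (a single edge where a_ij = a_ji = -1; a double or triple edge where a_ij * a_ji = 2 or 3), the diagram is a chain of 5 nodes with a double edge at one end; the terminal node there is the unique long simple root (C_5). One simple-root ordering that puts it in standard form is (alpha_1, alpha_4, alpha_3, alpha_5, alpha_2). So the algebra is type C_5, i.e. sp(10).

C5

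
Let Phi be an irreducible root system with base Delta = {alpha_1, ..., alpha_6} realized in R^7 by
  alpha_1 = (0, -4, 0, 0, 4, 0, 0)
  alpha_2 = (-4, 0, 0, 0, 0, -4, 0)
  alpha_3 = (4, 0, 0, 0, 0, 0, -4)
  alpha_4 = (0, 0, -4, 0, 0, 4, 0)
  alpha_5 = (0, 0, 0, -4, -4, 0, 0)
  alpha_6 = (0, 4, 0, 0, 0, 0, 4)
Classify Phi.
type A_6

Compute the Cartan integers a_ij = 2(alpha_i, alpha_j)/(alpha_j, alpha_j); the resulting 6x6 Cartan matrix is
[[2, 0, 0, 0, -1, -1], [0, 2, -1, -1, 0, 0], [0, -1, 2, 0, 0, -1], [0, -1, 0, 2, 0, 0], [-1, 0, 0, 0, 2, 0], [-1, 0, -1, 0, 0, 2]].
All simple roots have the same length, so the diagram is simply laced. The associated Dynkin diagram is a chain of 6 nodes with single edges (A_6), so the type is A_6 (the algebra sl(7)).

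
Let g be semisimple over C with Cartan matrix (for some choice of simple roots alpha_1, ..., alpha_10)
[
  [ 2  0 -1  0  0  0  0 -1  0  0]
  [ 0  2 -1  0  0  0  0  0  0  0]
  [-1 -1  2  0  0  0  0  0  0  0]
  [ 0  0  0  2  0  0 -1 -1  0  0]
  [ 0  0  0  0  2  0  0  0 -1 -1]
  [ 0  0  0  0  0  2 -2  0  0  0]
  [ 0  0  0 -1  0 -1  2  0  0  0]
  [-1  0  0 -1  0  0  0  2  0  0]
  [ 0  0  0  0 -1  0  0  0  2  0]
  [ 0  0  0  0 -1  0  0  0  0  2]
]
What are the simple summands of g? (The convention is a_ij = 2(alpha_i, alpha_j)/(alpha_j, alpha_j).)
The diagram associated to this matrix has two connected components: the simple roots {alpha_5, alpha_9, alpha_10} form a chain of 3 nodes with single edges (A_3), and {alpha_1, alpha_2, alpha_3, alpha_4, alpha_6, alpha_7, alpha_8} form a chain of 7 nodes with a double edge at one end; the terminal node there is the unique long simple root (C_7). A semisimple Lie algebra decomposes uniquely as the direct sum of simple ideals, one per connected component of its Dynkin diagram, so g ≅ A_3 ⊕ C_7 (dimension 15 + 105 = 120).

A_3 + C_7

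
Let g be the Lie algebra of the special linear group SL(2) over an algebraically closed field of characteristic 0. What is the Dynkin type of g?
A1

This is sl(2), which has dimension 2^2 - 1 = 3 and rank 2 - 1 = 1 (a Cartan subalgebra is the diagonal traceless matrices). In the classification of classical Lie algebras, the special linear algebra sl(n+1) has type A_n; here n = 1, so the Dynkin diagram is a chain of 1 nodes with single edges (A_1). Hence the type is A_1.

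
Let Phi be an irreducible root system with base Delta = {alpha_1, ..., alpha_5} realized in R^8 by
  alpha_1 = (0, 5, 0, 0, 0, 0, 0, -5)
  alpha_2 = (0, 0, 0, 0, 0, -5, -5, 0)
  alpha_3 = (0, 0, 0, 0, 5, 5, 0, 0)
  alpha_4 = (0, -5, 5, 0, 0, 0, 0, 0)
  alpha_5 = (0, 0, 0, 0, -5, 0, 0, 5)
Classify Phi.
type A_5

Compute the Cartan integers a_ij = 2(alpha_i, alpha_j)/(alpha_j, alpha_j); the resulting 5x5 Cartan matrix is
[[2, 0, 0, -1, -1], [0, 2, -1, 0, 0], [0, -1, 2, 0, -1], [-1, 0, 0, 2, 0], [-1, 0, -1, 0, 2]].
All simple roots have the same length, so the diagram is simply laced. The associated Dynkin diagram is a chain of 5 nodes with single edges (A_5), so the type is A_5 (the algebra sl(6)).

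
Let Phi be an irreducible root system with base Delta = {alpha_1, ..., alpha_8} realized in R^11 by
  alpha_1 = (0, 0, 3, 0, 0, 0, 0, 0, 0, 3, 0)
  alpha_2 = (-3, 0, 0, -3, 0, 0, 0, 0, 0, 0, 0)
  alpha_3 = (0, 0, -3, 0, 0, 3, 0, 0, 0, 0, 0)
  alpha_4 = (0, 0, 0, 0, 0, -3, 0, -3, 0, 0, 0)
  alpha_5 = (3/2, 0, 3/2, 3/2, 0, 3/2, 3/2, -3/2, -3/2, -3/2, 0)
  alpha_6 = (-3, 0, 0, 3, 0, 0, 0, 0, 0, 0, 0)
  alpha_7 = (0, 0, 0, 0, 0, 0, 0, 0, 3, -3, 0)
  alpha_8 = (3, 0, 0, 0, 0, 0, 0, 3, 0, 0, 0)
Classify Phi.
Compute the Cartan integers a_ij = 2(alpha_i, alpha_j)/(alpha_j, alpha_j); the resulting 8x8 Cartan matrix is
[[2, 0, -1, 0, 0, 0, -1, 0], [0, 2, 0, 0, -1, 0, 0, -1], [-1, 0, 2, -1, 0, 0, 0, 0], [0, 0, -1, 2, 0, 0, 0, -1], [0, -1, 0, 0, 2, 0, 0, 0], [0, 0, 0, 0, 0, 2, 0, -1], [-1, 0, 0, 0, 0, 0, 2, 0], [0, -1, 0, -1, 0, -1, 0, 2]].
All simple roots have the same length, so the diagram is simply laced. The associated Dynkin diagram is a chain of 7 nodes with one extra node attached to the third node from one end (E_8), so the type is E_8.

E_8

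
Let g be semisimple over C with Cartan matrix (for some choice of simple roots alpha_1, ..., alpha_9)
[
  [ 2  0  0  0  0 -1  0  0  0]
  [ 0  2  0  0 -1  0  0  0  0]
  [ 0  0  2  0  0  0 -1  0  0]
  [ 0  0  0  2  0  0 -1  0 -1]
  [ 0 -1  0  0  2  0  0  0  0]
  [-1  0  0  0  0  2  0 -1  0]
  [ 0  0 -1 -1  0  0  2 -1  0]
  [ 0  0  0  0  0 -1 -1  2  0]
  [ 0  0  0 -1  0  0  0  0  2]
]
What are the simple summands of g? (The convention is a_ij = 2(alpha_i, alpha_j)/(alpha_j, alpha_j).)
The diagram associated to this matrix has two connected components: the simple roots {alpha_2, alpha_5} form a chain of 2 nodes with single edges (A_2), and {alpha_1, alpha_3, alpha_4, alpha_6, alpha_7, alpha_8, alpha_9} form a chain of 6 nodes with one extra node attached to the third node from one end (E_7). A semisimple Lie algebra decomposes uniquely as the direct sum of simple ideals, one per connected component of its Dynkin diagram, so g ≅ A_2 ⊕ E_7 (dimension 8 + 133 = 141).

A2 + E7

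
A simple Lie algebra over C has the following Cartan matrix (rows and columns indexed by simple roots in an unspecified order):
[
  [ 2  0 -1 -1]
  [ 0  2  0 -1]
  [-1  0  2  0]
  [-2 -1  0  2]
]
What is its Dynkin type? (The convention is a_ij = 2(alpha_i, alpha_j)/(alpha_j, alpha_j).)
The matrix has rank 4 with 2's on the diagonal. Reading the off-diagonal entries as Dynkin edges (a single edge where a_ij = a_ji = -1; a double or triple edge where a_ij * a_ji = 2 or 3), the diagram is a chain of 4 nodes with a double edge between the middle two (F_4). One simple-root ordering that puts it in standard form is (alpha_2, alpha_4, alpha_1, alpha_3). So the algebra is type F_4.

type F_4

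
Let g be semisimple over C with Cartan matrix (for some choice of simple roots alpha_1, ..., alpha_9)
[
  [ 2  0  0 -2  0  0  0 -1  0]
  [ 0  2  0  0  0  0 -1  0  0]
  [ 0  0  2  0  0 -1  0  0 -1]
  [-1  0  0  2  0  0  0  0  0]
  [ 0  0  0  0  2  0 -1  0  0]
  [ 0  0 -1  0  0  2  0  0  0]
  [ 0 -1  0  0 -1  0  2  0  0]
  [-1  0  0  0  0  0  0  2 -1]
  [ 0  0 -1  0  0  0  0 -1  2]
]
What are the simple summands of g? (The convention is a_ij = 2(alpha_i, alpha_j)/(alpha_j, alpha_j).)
A3 + B6

The diagram associated to this matrix has two connected components: the simple roots {alpha_2, alpha_5, alpha_7} form a chain of 3 nodes with single edges (A_3), and {alpha_1, alpha_3, alpha_4, alpha_6, alpha_8, alpha_9} form a chain of 6 nodes with a double edge at one end; the terminal node there is the unique short simple root (B_6). A semisimple Lie algebra decomposes uniquely as the direct sum of simple ideals, one per connected component of its Dynkin diagram, so g ≅ A_3 ⊕ B_6 (dimension 15 + 78 = 93).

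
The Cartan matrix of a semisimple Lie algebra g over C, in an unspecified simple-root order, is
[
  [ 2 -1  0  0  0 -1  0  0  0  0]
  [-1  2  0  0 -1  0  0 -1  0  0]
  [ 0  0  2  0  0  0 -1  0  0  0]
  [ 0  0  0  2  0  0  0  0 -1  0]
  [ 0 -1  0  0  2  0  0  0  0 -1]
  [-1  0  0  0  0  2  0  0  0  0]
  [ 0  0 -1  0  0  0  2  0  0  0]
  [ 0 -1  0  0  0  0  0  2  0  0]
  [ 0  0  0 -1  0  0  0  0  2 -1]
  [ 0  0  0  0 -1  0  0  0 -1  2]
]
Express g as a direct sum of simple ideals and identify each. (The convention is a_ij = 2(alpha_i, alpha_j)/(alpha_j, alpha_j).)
A_2 + E_8

The diagram associated to this matrix has two connected components: the simple roots {alpha_3, alpha_7} form a chain of 2 nodes with single edges (A_2), and {alpha_1, alpha_2, alpha_4, alpha_5, alpha_6, alpha_8, alpha_9, alpha_10} form a chain of 7 nodes with one extra node attached to the third node from one end (E_8). A semisimple Lie algebra decomposes uniquely as the direct sum of simple ideals, one per connected component of its Dynkin diagram, so g ≅ A_2 ⊕ E_8 (dimension 8 + 248 = 256).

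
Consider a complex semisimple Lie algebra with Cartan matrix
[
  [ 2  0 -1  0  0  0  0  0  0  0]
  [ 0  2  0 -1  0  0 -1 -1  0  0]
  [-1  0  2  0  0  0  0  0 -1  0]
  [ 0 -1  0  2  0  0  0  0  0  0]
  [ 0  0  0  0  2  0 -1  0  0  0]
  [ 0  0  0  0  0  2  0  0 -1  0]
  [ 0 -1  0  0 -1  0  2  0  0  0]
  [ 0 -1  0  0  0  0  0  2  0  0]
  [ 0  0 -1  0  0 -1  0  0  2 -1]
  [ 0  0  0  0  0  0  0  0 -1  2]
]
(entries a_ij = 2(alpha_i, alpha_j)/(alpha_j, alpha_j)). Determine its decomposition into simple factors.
D5 ⊕ D5

The diagram associated to this matrix has two connected components: the simple roots {alpha_2, alpha_4, alpha_5, alpha_7, alpha_8} form a chain of 3 nodes with a fork of two nodes at one end (D_5), and {alpha_1, alpha_3, alpha_6, alpha_9, alpha_10} form a chain of 3 nodes with a fork of two nodes at one end (D_5). A semisimple Lie algebra decomposes uniquely as the direct sum of simple ideals, one per connected component of its Dynkin diagram, so g ≅ D_5 ⊕ D_5 (dimension 45 + 45 = 90).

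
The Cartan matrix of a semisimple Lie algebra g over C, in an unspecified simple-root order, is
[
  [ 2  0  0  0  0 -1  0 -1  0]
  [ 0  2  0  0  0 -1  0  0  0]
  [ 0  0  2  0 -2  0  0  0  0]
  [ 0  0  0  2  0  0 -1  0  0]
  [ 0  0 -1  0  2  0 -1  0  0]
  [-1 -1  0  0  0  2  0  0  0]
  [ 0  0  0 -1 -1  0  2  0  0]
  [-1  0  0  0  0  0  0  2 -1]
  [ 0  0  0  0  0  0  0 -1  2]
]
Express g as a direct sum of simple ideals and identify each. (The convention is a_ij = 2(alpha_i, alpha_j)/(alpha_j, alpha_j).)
The diagram associated to this matrix has two connected components: the simple roots {alpha_1, alpha_2, alpha_6, alpha_8, alpha_9} form a chain of 5 nodes with single edges (A_5), and {alpha_3, alpha_4, alpha_5, alpha_7} form a chain of 4 nodes with a double edge at one end; the terminal node there is the unique long simple root (C_4). A semisimple Lie algebra decomposes uniquely as the direct sum of simple ideals, one per connected component of its Dynkin diagram, so g ≅ A_5 ⊕ C_4 (dimension 35 + 36 = 71).

A5 ⊕ C4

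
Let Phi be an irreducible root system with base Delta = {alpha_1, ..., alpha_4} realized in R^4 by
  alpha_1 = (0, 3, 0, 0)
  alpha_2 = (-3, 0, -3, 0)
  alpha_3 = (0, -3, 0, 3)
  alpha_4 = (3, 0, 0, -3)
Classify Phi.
Compute the Cartan integers a_ij = 2(alpha_i, alpha_j)/(alpha_j, alpha_j); the resulting 4x4 Cartan matrix is
[[2, 0, -1, 0], [0, 2, 0, -1], [-2, 0, 2, -1], [0, -1, -1, 2]].
The roots have two lengths (squared-length ratio 2:1); the short ones are alpha_{1}. The associated Dynkin diagram is a chain of 4 nodes with a double edge at one end; the terminal node there is the unique short simple root (B_4), so the type is B_4 (the algebra so(9)).

B4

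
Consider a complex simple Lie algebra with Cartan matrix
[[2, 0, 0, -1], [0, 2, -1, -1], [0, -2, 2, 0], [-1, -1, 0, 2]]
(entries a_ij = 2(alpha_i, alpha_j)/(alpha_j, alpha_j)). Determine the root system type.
C_4

The matrix has rank 4 with 2's on the diagonal. Reading the off-diagonal entries as Dynkin edges (a single edge where a_ij = a_ji = -1; a double or triple edge where a_ij * a_ji = 2 or 3), the diagram is a chain of 4 nodes with a double edge at one end; the terminal node there is the unique long simple root (C_4). One simple-root ordering that puts it in standard form is (alpha_1, alpha_4, alpha_2, alpha_3). So the algebra is type C_4, i.e. sp(8).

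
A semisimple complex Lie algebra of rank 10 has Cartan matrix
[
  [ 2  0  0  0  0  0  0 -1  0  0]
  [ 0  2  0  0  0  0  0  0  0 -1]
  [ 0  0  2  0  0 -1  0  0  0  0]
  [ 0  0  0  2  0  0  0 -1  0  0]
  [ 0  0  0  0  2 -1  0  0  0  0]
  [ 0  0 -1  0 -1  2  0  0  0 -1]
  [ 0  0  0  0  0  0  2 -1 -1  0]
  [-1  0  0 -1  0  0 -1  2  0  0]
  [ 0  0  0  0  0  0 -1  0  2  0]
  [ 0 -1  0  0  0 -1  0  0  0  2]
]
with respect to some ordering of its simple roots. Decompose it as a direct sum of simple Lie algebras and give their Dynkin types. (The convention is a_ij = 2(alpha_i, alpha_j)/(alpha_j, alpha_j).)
type D_5 + type D_5

The diagram associated to this matrix has two connected components: the simple roots {alpha_1, alpha_4, alpha_7, alpha_8, alpha_9} form a chain of 3 nodes with a fork of two nodes at one end (D_5), and {alpha_2, alpha_3, alpha_5, alpha_6, alpha_10} form a chain of 3 nodes with a fork of two nodes at one end (D_5). A semisimple Lie algebra decomposes uniquely as the direct sum of simple ideals, one per connected component of its Dynkin diagram, so g ≅ D_5 ⊕ D_5 (dimension 45 + 45 = 90).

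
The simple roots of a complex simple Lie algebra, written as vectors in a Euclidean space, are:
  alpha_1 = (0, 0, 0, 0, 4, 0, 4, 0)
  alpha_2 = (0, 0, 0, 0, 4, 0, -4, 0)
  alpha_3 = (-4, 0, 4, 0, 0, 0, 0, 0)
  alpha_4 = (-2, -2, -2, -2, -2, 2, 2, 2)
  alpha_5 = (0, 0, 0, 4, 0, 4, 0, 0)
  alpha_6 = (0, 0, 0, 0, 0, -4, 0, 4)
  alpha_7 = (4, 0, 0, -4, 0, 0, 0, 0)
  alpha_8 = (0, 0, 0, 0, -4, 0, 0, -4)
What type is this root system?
E_8

Compute the Cartan integers a_ij = 2(alpha_i, alpha_j)/(alpha_j, alpha_j); the resulting 8x8 Cartan matrix is
[[2, 0, 0, 0, 0, 0, 0, -1], [0, 2, 0, -1, 0, 0, 0, -1], [0, 0, 2, 0, 0, 0, -1, 0], [0, -1, 0, 2, 0, 0, 0, 0], [0, 0, 0, 0, 2, -1, -1, 0], [0, 0, 0, 0, -1, 2, 0, -1], [0, 0, -1, 0, -1, 0, 2, 0], [-1, -1, 0, 0, 0, -1, 0, 2]].
All simple roots have the same length, so the diagram is simply laced. The associated Dynkin diagram is a chain of 7 nodes with one extra node attached to the third node from one end (E_8), so the type is E_8.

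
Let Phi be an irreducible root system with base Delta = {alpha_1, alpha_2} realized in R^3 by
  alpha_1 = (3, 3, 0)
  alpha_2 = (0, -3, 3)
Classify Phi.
A_2

Compute the Cartan integers a_ij = 2(alpha_i, alpha_j)/(alpha_j, alpha_j); the resulting 2x2 Cartan matrix is
[[2, -1], [-1, 2]].
All simple roots have the same length, so the diagram is simply laced. The associated Dynkin diagram is a chain of 2 nodes with single edges (A_2), so the type is A_2 (the algebra sl(3)).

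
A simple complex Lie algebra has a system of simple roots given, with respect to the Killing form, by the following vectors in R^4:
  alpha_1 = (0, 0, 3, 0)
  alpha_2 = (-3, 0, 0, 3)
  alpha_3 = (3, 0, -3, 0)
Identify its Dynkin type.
Compute the Cartan integers a_ij = 2(alpha_i, alpha_j)/(alpha_j, alpha_j); the resulting 3x3 Cartan matrix is
[[2, 0, -1], [0, 2, -1], [-2, -1, 2]].
The roots have two lengths (squared-length ratio 2:1); the short ones are alpha_{1}. The associated Dynkin diagram is a chain of 3 nodes with a double edge at one end; the terminal node there is the unique short simple root (B_3), so the type is B_3 (the algebra so(7)).

B_3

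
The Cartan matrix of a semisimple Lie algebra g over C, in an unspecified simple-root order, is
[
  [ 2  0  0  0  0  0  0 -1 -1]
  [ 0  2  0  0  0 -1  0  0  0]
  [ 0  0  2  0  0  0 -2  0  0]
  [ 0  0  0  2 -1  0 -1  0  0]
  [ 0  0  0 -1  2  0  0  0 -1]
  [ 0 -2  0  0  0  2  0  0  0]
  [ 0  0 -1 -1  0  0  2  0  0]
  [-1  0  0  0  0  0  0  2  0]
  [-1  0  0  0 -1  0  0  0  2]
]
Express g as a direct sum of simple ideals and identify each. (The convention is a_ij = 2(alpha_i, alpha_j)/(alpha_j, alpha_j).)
B2 + C7

The diagram associated to this matrix has two connected components: the simple roots {alpha_2, alpha_6} form a chain of 2 nodes with a double edge at one end; the terminal node there is the unique short simple root (B_2), and {alpha_1, alpha_3, alpha_4, alpha_5, alpha_7, alpha_8, alpha_9} form a chain of 7 nodes with a double edge at one end; the terminal node there is the unique long simple root (C_7). A semisimple Lie algebra decomposes uniquely as the direct sum of simple ideals, one per connected component of its Dynkin diagram, so g ≅ B_2 ⊕ C_7 (dimension 10 + 105 = 115).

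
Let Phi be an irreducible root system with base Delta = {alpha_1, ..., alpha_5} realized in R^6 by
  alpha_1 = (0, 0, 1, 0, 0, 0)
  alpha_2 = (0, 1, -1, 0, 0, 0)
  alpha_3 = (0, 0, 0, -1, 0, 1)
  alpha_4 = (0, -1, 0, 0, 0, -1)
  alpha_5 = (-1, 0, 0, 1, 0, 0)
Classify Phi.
B_5

Compute the Cartan integers a_ij = 2(alpha_i, alpha_j)/(alpha_j, alpha_j); the resulting 5x5 Cartan matrix is
[[2, -1, 0, 0, 0], [-2, 2, 0, -1, 0], [0, 0, 2, -1, -1], [0, -1, -1, 2, 0], [0, 0, -1, 0, 2]].
The roots have two lengths (squared-length ratio 2:1); the short ones are alpha_{1}. The associated Dynkin diagram is a chain of 5 nodes with a double edge at one end; the terminal node there is the unique short simple root (B_5), so the type is B_5 (the algebra so(11)).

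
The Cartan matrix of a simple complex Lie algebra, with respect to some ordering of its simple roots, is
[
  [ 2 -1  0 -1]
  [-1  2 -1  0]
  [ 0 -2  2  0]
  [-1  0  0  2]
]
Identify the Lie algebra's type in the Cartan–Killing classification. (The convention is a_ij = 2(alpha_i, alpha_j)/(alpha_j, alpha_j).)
C_4

The matrix has rank 4 with 2's on the diagonal. Reading the off-diagonal entries as Dynkin edges (a single edge where a_ij = a_ji = -1; a double or triple edge where a_ij * a_ji = 2 or 3), the diagram is a chain of 4 nodes with a double edge at one end; the terminal node there is the unique long simple root (C_4). One simple-root ordering that puts it in standard form is (alpha_4, alpha_1, alpha_2, alpha_3). So the algebra is type C_4, i.e. sp(8).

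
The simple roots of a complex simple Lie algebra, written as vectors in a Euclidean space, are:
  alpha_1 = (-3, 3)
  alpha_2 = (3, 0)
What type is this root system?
B_2 (so(5))

Compute the Cartan integers a_ij = 2(alpha_i, alpha_j)/(alpha_j, alpha_j); the resulting 2x2 Cartan matrix is
[[2, -2], [-1, 2]].
The roots have two lengths (squared-length ratio 2:1); the short ones are alpha_{2}. The associated Dynkin diagram is a chain of 2 nodes with a double edge at one end; the terminal node there is the unique short simple root (B_2), so the type is B_2 (the algebra so(5)).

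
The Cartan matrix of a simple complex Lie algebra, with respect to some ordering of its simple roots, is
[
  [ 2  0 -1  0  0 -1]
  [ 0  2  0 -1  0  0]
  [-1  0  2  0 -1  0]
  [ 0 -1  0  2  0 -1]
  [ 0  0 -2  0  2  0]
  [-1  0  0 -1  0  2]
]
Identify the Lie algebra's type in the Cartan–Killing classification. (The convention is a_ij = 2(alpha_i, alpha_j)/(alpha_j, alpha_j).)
C6

The matrix has rank 6 with 2's on the diagonal. Reading the off-diagonal entries as Dynkin edges (a single edge where a_ij = a_ji = -1; a double or triple edge where a_ij * a_ji = 2 or 3), the diagram is a chain of 6 nodes with a double edge at one end; the terminal node there is the unique long simple root (C_6). One simple-root ordering that puts it in standard form is (alpha_2, alpha_4, alpha_6, alpha_1, alpha_3, alpha_5). So the algebra is type C_6, i.e. sp(12).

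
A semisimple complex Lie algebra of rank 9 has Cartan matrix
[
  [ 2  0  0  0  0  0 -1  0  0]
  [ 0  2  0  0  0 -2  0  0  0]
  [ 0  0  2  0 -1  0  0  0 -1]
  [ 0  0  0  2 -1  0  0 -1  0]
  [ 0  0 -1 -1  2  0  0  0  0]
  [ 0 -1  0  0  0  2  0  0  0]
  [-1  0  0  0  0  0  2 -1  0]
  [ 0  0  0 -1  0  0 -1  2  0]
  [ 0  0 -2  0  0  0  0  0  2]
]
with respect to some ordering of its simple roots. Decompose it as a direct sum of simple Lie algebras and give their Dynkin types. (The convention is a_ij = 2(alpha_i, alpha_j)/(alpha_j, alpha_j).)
The diagram associated to this matrix has two connected components: the simple roots {alpha_2, alpha_6} form a chain of 2 nodes with a double edge at one end; the terminal node there is the unique short simple root (B_2), and {alpha_1, alpha_3, alpha_4, alpha_5, alpha_7, alpha_8, alpha_9} form a chain of 7 nodes with a double edge at one end; the terminal node there is the unique long simple root (C_7). A semisimple Lie algebra decomposes uniquely as the direct sum of simple ideals, one per connected component of its Dynkin diagram, so g ≅ B_2 ⊕ C_7 (dimension 10 + 105 = 115).

B_2 (so(5)) + C_7 (sp(14))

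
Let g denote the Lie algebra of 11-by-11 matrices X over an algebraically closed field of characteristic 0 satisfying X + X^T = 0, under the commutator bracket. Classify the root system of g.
B_5 (so(11))

This is so(11) with 11 odd, which has dimension 11(11-1)/2 = 55 and rank (11-1)/2 = 5. In the classification of classical Lie algebras, the orthogonal algebra so(2n+1) in an odd number of variables has type B_n; here n = 5, so the Dynkin diagram is a chain of 5 nodes with a double edge at one end; the terminal node there is the unique short simple root (B_5). Hence the type is B_5.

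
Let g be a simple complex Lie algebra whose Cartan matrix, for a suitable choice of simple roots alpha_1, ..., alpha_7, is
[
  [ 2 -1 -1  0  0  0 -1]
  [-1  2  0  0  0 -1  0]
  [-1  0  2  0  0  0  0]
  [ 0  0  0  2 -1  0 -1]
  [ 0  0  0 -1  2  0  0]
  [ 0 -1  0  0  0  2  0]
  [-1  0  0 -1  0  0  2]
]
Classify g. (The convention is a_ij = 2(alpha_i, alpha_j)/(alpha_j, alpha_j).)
E_7

The matrix has rank 7 with 2's on the diagonal. Reading the off-diagonal entries as Dynkin edges (a single edge where a_ij = a_ji = -1; a double or triple edge where a_ij * a_ji = 2 or 3), the diagram is a chain of 6 nodes with one extra node attached to the third node from one end (E_7). One simple-root ordering that puts it in standard form is (alpha_6, alpha_3, alpha_2, alpha_1, alpha_7, alpha_4, alpha_5). So the algebra is type E_7.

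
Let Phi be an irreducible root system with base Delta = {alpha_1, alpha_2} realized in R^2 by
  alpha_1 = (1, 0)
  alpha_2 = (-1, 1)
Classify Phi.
B_2 (so(5))

Compute the Cartan integers a_ij = 2(alpha_i, alpha_j)/(alpha_j, alpha_j); the resulting 2x2 Cartan matrix is
[[2, -1], [-2, 2]].
The roots have two lengths (squared-length ratio 2:1); the short ones are alpha_{1}. The associated Dynkin diagram is a chain of 2 nodes with a double edge at one end; the terminal node there is the unique short simple root (B_2), so the type is B_2 (the algebra so(5)).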